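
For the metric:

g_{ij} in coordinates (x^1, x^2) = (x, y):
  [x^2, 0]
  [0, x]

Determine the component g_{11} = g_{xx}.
With x^1 = x, x^2 = y, g_{11} = g_{xx} is the row-1, column-1 entry of the matrix.
g_{11} = x^2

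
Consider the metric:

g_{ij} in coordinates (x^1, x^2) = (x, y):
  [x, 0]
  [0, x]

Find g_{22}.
With x^1 = x, x^2 = y, g_{22} = g_{yy} is the row-2, column-2 entry of the matrix.
g_{22} = x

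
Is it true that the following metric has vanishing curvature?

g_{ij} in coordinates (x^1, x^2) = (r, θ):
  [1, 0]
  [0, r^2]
Non-zero Christoffel symbols:
Γ^r_{θ θ} = -r
Γ^θ_{r θ} = 1/r
Ricci tensor: R_{rr} = 0, R_{rθ} = 0, R_{θθ} = 0
All R_{ij} vanish; in 2 dimensions the Riemann tensor is fully determined by the Ricci tensor, so R^i_{jkl} = 0: the metric is flat (curvilinear coordinates on flat space).
Yes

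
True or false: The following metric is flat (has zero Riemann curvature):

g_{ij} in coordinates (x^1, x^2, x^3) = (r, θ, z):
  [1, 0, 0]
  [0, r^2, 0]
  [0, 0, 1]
Non-zero Christoffel symbols:
Γ^r_{θ θ} = -r
Γ^θ_{r θ} = 1/r
Ricci tensor: R_{rr} = 0, R_{rθ} = 0, R_{rz} = 0, R_{θθ} = 0, R_{θz} = 0, R_{zz} = 0
All R_{ij} vanish; in 3 dimensions the Riemann tensor is fully determined by the Ricci tensor, so R^i_{jkl} = 0: the metric is flat (curvilinear coordinates on flat space).
True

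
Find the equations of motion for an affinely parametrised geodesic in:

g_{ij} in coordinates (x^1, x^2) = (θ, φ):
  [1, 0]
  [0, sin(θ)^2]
Geodesic equation: d^2x^k/dλ^2 + Γ^k_{ij} (dx^i/dλ)(dx^j/dλ) = 0.
Non-zero Christoffel symbols:
Γ^θ_{φ φ} = -sin(2*θ)/2
Γ^φ_{θ φ} = 1/tan(θ)
Substituting (the symmetric pair Γ^k_{ij}, Γ^k_{ji} combines into a factor 2):
d^2θ/dλ^2 - (sin(2*θ)/2) (dφ/dλ)^2 = 0
d^2φ/dλ^2 + (2/tan(θ)) (dθ/dλ)(dφ/dλ) = 0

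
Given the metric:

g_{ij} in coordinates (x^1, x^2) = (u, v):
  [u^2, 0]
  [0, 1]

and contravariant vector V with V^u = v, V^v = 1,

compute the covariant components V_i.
V_i = g_{ij} V^j:
V_u = (u^2)(v) + (0)(1) = u^2*v
V_v = (0)(v) + (1)(1) = 1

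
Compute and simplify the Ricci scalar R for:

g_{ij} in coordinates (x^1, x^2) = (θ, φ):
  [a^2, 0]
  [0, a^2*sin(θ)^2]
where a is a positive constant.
Non-zero Christoffel symbols (Γ^k_{ij} = Γ^k_{ji}):
Γ^θ_{φ φ} = -sin(2*θ)/2
Γ^φ_{θ φ} = 1/tan(θ)
Ricci tensor (R_{ij} = R^k_{ikj}): R_{θθ} = 1, R_{θφ} = 0, R_{φφ} = sin(θ)^2
Inverse metric: g^{θθ} = 1/a^2, g^{φφ} = 1/(a^2*sin(θ)^2)
R = g^{ij} R_{ij} = (1/a^2)(1) + (1/(a^2*sin(θ)^2))(sin(θ)^2) = 2/a^2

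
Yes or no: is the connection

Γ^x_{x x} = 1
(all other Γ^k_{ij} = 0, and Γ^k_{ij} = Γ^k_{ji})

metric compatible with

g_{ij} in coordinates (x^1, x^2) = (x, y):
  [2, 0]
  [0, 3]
Using ∇_k g_{ij} = ∂_k g_{ij} - Γ^m_{ki} g_{mj} - Γ^m_{kj} g_{im}:
∇_x g_{xx} = (0) - (2) - (2) = -4 ≠ 0
So the connection is not metric compatible (it is not the Levi-Civita connection).
No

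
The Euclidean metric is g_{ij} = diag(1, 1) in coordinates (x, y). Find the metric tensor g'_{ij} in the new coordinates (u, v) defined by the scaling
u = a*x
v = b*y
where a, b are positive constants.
Invert the transformation: x = u/a, y = v/b
g'_{ij} = (∂x^k/∂x'^i)(∂x^l/∂x'^j) g_{kl}; with g_{kl} = δ_{kl} this is Σ_k (∂x^k/∂x'^i)(∂x^k/∂x'^j).
Jacobian: ∂x/∂u = 1/a, ∂x/∂v = 0, ∂y/∂u = 0, ∂y/∂v = 1/b
g'_{uu} = (1/a)(1/a) + (0)(0) = 1/a^2
g'_{uv} = (1/a)(0) + (0)(1/b) = 0
g'_{vv} = (0)(0) + (1/b)(1/b) = 1/b^2
g'_{ij} = diag(1/a^2, 1/b^2)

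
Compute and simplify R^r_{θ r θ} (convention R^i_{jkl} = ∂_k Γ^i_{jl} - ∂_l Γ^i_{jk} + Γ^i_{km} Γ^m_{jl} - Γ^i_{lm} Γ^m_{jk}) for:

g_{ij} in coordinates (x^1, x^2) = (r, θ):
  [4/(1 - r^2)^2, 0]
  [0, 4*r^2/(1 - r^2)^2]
Non-zero Christoffel symbols (Γ^k_{ij} = Γ^k_{ji}):
Γ^r_{r r} = 2*r/(1 - r^2)
Γ^r_{θ θ} = (r^3 + r)/(r^2 - 1)
Γ^θ_{r θ} = (-r^2 - 1)/(r^3 - r)
R^r_{θ r θ} = ∂_r Γ^r_{θ θ} - ∂_θ Γ^r_{θ r} + Γ^r_{r m} Γ^m_{θ θ} - Γ^r_{θ m} Γ^m_{θ r}
  = ((r^4 - 4*r^2 - 1)/(r^2 - 1)^2) - (0) + (-2*r^2*(r^2 + 1)/(r^2 - 1)^2) - (-(r^2 + 1)^2/(r^2 - 1)^2) = -4*r^2/(r^2 - 1)^2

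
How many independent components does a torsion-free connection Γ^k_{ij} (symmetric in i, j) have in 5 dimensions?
Γ^k_{ij} has n choices for the upper index and n(n+1)/2 independent symmetric lower index pairs.
Total = 5 × 5×6/2 = 5 × 15 = 75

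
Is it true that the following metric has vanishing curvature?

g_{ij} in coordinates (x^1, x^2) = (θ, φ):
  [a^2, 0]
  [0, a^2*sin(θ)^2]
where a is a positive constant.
Non-zero Christoffel symbols:
Γ^θ_{φ φ} = -sin(2*θ)/2
Γ^φ_{θ φ} = 1/tan(θ)
Ricci tensor: R_{θθ} = 1, R_{θφ} = 0, R_{φφ} = sin(θ)^2
The Ricci tensor is non-zero, so the Riemann tensor is non-zero: not flat.
No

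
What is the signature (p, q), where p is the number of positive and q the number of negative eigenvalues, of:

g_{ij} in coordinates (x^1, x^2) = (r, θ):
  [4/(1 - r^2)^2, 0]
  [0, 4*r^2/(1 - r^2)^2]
The metric is diagonal, so its eigenvalues are the diagonal entries: 4/(1 - r^2)^2, 4*r^2/(1 - r^2)^2 (at a generic point, where coordinate-dependent entries are positive).
2 positive, 0 negative.
(2, 0) - Riemannian (positive definite)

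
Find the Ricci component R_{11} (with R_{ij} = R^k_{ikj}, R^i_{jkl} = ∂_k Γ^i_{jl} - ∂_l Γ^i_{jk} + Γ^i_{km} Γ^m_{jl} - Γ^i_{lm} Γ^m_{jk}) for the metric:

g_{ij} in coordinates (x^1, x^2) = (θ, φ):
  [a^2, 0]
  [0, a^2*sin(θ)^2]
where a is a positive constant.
Non-zero Christoffel symbols (Γ^k_{ij} = Γ^k_{ji}):
Γ^θ_{φ φ} = -sin(2*θ)/2
Γ^φ_{θ φ} = 1/tan(θ)
R^θ_{θ θ θ} = 0 (a repeated index in an antisymmetric pair)
R^φ_{θ φ θ} = ∂_φ Γ^φ_{θ θ} - ∂_θ Γ^φ_{θ φ} + Γ^φ_{φ m} Γ^m_{θ θ} - Γ^φ_{θ m} Γ^m_{θ φ}
  = (0) - (-1/sin(θ)^2) + (0) - (1/tan(θ)^2) = 1
R_{θθ} = R^θ_{θ θ θ} + R^φ_{θ φ θ} = (0) + (1) = 1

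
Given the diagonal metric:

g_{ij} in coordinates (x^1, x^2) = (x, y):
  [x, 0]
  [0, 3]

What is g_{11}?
With x^1 = x, x^2 = y, g_{11} = g_{xx} is the row-1, column-1 entry of the matrix.
g_{11} = x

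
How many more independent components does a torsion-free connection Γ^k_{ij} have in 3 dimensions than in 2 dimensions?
Independent components in n dimensions: n × n(n+1)/2 = n^2(n+1)/2.
3D: 3 × 6 = 18
2D: 2 × 3 = 6
Difference = 18 - 6 = 12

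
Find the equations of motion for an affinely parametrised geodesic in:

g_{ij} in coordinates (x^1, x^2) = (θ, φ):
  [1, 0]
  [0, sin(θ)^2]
Geodesic equation: d^2x^k/dλ^2 + Γ^k_{ij} (dx^i/dλ)(dx^j/dλ) = 0.
Non-zero Christoffel symbols:
Γ^θ_{φ φ} = -sin(2*θ)/2
Γ^φ_{θ φ} = 1/tan(θ)
Substituting (the symmetric pair Γ^k_{ij}, Γ^k_{ji} combines into a factor 2):
d^2θ/dλ^2 - (sin(2*θ)/2) (dφ/dλ)^2 = 0
d^2φ/dλ^2 + (2/tan(θ)) (dθ/dλ)(dφ/dλ) = 0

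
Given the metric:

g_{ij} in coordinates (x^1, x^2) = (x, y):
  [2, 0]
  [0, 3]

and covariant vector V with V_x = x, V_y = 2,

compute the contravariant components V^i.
Inverse metric (diagonal): g^{xx} = 1/2, g^{yy} = 1/3
V^i = g^{ij} V_j:
V^x = (1/2)(x) + (0)(2) = x/2
V^y = (0)(x) + (1/3)(2) = 2/3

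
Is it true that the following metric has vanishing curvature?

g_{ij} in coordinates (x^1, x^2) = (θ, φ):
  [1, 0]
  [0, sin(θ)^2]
Non-zero Christoffel symbols:
Γ^θ_{φ φ} = -sin(2*θ)/2
Γ^φ_{θ φ} = 1/tan(θ)
Ricci tensor: R_{θθ} = 1, R_{θφ} = 0, R_{φφ} = sin(θ)^2
The Ricci tensor is non-zero, so the Riemann tensor is non-zero: not flat.
No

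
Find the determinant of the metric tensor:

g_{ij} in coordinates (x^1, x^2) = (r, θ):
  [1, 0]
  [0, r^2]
For a 2×2 metric: det(g) = g_{11}·g_{22} - g_{12}·g_{21}
= (1)·(r^2) - (0)·(0)
= r^2 - 0
det(g) = r^2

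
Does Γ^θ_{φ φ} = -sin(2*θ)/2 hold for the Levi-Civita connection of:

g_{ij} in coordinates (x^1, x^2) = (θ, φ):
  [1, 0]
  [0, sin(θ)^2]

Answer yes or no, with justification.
Γ^θ_{φ φ} = (1/2) g^{θθ} (∂_φ g_{θφ} + ∂_φ g_{θφ} - ∂_θ g_{φφ}) = (1/2)(1)((0) + (0) - (sin(2*θ))) = -sin(2*θ)/2
This equals the proposed value -sin(2*θ)/2.
Yes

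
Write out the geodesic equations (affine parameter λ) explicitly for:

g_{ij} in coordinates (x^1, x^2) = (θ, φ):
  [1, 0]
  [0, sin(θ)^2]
Geodesic equation: d^2x^k/dλ^2 + Γ^k_{ij} (dx^i/dλ)(dx^j/dλ) = 0.
Non-zero Christoffel symbols:
Γ^θ_{φ φ} = -sin(2*θ)/2
Γ^φ_{θ φ} = 1/tan(θ)
Substituting (the symmetric pair Γ^k_{ij}, Γ^k_{ji} combines into a factor 2):
d^2θ/dλ^2 - (sin(2*θ)/2) (dφ/dλ)^2 = 0
d^2φ/dλ^2 + (2/tan(θ)) (dθ/dλ)(dφ/dλ) = 0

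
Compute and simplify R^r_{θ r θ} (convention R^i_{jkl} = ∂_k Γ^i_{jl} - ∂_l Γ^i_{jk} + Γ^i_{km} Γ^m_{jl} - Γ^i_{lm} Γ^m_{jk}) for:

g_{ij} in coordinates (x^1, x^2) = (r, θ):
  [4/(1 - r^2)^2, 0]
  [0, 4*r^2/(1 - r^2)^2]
Non-zero Christoffel symbols (Γ^k_{ij} = Γ^k_{ji}):
Γ^r_{r r} = 2*r/(1 - r^2)
Γ^r_{θ θ} = (r^3 + r)/(r^2 - 1)
Γ^θ_{r θ} = (-r^2 - 1)/(r^3 - r)
R^r_{θ r θ} = ∂_r Γ^r_{θ θ} - ∂_θ Γ^r_{θ r} + Γ^r_{r m} Γ^m_{θ θ} - Γ^r_{θ m} Γ^m_{θ r}
  = ((r^4 - 4*r^2 - 1)/(r^2 - 1)^2) - (0) + (-2*r^2*(r^2 + 1)/(r^2 - 1)^2) - (-(r^2 + 1)^2/(r^2 - 1)^2) = -4*r^2/(r^2 - 1)^2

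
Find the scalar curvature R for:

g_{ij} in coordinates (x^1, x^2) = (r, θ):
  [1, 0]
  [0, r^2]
Non-zero Christoffel symbols (Γ^k_{ij} = Γ^k_{ji}):
Γ^r_{θ θ} = -r
Γ^θ_{r θ} = 1/r
Ricci tensor (R_{ij} = R^k_{ikj}): R_{rr} = 0, R_{rθ} = 0, R_{θθ} = 0
Inverse metric: g^{rr} = 1, g^{θθ} = 1/r^2
R = g^{ij} R_{ij} = (1)(0) + (1/r^2)(0) = 0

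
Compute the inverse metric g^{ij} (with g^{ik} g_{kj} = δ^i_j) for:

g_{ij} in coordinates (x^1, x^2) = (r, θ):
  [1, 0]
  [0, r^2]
The metric is diagonal, so g^{ij} is diagonal with entries 1/g_{ii}: diag(1, 1/(r^2)).
g^{ij}:
  [1, 0]
  [0, 1/r^2]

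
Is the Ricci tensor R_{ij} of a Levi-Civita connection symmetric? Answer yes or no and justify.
R_{ij} = R^k_{ikj}; the pair symmetry R_{kilj} = R_{ljki} gives R_{ij} = R_{ji}.
Yes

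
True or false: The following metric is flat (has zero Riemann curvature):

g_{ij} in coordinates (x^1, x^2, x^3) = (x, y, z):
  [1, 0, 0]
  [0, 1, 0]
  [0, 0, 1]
All metric components are constant, so every Christoffel symbol vanishes and R^i_{jkl} = 0.
True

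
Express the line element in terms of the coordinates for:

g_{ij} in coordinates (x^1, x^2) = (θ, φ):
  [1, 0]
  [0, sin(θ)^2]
ds^2 = g_{ij} dx^i dx^j; only the non-zero components contribute.
ds^2 = dθ^2 + sin(θ)^2 dφ^2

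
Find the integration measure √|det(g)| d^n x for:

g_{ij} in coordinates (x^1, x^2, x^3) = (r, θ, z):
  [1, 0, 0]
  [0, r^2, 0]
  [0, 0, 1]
det(g) = r^2
√|det(g)| = r
Volume element: dV = r dr dθ dz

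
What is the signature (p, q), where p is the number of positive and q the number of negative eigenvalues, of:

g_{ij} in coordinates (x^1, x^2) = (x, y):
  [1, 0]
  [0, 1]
The metric is diagonal, so its eigenvalues are the diagonal entries: 1, 1 (at a generic point, where coordinate-dependent entries are positive).
2 positive, 0 negative.
(2, 0) - Riemannian (positive definite)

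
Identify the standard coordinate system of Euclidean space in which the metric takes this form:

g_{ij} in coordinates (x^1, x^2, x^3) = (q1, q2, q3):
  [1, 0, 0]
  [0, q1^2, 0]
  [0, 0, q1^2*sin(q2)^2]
The line element ds^2 = dq1^2 + q1^2 dq2^2 + q1^2 sin(q2)^2 dq3^2 is dr^2 + r^2 dθ^2 + r^2 sin(θ)^2 dφ^2 with q1 = r, q2 = θ, q3 = φ.
spherical coordinates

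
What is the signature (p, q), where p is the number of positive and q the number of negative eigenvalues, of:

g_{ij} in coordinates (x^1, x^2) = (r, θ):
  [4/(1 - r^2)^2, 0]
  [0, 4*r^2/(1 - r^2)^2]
The metric is diagonal, so its eigenvalues are the diagonal entries: 4/(1 - r^2)^2, 4*r^2/(1 - r^2)^2 (at a generic point, where coordinate-dependent entries are positive).
2 positive, 0 negative.
(2, 0) - Riemannian (positive definite)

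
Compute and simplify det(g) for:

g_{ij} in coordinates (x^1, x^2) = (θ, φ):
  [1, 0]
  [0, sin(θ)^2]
For a 2×2 metric: det(g) = g_{11}·g_{22} - g_{12}·g_{21}
= (1)·(sin(θ)^2) - (0)·(0)
= sin(θ)^2 - 0
det(g) = sin(θ)^2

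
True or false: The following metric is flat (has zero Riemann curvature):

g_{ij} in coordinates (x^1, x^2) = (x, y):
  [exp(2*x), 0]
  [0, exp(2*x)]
Non-zero Christoffel symbols:
Γ^x_{x x} = 1
Γ^x_{y y} = -1
Γ^y_{x y} = 1
Ricci tensor: R_{xx} = 0, R_{xy} = 0, R_{yy} = 0
All R_{ij} vanish; in 2 dimensions the Riemann tensor is fully determined by the Ricci tensor, so R^i_{jkl} = 0: the metric is flat (curvilinear coordinates on flat space).
True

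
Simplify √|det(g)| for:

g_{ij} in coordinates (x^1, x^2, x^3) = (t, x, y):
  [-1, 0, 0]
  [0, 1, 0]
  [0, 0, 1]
det(g) = -1
√|det(g)| = 1
Volume element: dV = 1 dt dx dy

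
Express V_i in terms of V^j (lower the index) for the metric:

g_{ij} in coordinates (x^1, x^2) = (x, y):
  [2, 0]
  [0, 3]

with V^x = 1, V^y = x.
V_i = g_{ij} V^j:
V_x = (2)(1) + (0)(x) = 2
V_y = (0)(1) + (3)(x) = 3*x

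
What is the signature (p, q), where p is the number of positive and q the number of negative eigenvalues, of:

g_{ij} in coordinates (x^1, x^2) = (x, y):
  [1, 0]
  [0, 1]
The metric is diagonal, so its eigenvalues are the diagonal entries: 1, 1 (at a generic point, where coordinate-dependent entries are positive).
2 positive, 0 negative.
(2, 0) - Riemannian (positive definite)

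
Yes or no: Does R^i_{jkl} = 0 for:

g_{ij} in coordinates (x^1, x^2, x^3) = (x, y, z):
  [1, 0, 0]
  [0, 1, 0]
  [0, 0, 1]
All metric components are constant, so every Christoffel symbol vanishes and R^i_{jkl} = 0.
Yes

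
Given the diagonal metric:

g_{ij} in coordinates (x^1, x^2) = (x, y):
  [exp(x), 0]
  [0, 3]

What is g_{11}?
With x^1 = x, x^2 = y, g_{11} = g_{xx} is the row-1, column-1 entry of the matrix.
g_{11} = exp(x)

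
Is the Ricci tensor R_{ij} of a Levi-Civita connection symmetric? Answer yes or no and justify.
R_{ij} = R^k_{ikj}; the pair symmetry R_{kilj} = R_{ljki} gives R_{ij} = R_{ji}.
Yes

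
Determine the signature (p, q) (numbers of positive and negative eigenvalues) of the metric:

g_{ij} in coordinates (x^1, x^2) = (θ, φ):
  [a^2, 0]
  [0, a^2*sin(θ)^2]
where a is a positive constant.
The metric is diagonal, so its eigenvalues are the diagonal entries: a^2, a^2*sin(θ)^2 (at a generic point, where coordinate-dependent entries are positive).
2 positive, 0 negative.
(2, 0) - Riemannian (positive definite)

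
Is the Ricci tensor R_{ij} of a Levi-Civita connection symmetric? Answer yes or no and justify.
R_{ij} = R^k_{ikj}; the pair symmetry R_{kilj} = R_{ljki} gives R_{ij} = R_{ji}.
Yes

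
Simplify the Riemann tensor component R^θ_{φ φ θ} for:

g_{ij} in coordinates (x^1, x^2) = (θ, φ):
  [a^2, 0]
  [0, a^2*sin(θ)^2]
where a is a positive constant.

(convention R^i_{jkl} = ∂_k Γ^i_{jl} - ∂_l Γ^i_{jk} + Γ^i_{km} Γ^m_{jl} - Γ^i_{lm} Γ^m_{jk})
Non-zero Christoffel symbols (Γ^k_{ij} = Γ^k_{ji}):
Γ^θ_{φ φ} = -sin(2*θ)/2
Γ^φ_{θ φ} = 1/tan(θ)
R^θ_{φ φ θ} = ∂_φ Γ^θ_{φ θ} - ∂_θ Γ^θ_{φ φ} + Γ^θ_{φ m} Γ^m_{φ θ} - Γ^θ_{θ m} Γ^m_{φ φ}
  = (0) - (-cos(2*θ)) + (-cos(θ)^2) - (0) = -sin(θ)^2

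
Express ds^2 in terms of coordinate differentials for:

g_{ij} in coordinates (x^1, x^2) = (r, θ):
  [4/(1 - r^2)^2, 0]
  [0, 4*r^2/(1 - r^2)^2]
ds^2 = g_{ij} dx^i dx^j; only the non-zero components contribute.
ds^2 = (4/(1 - r^2)^2) dr^2 + (4*r^2/(1 - r^2)^2) dθ^2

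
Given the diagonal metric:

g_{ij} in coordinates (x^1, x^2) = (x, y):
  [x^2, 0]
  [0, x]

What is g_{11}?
With x^1 = x, x^2 = y, g_{11} = g_{xx} is the row-1, column-1 entry of the matrix.
g_{11} = x^2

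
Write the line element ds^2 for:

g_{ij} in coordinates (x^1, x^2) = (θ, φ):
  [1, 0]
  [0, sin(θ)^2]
ds^2 = g_{ij} dx^i dx^j; only the non-zero components contribute.
ds^2 = dθ^2 + sin(θ)^2 dφ^2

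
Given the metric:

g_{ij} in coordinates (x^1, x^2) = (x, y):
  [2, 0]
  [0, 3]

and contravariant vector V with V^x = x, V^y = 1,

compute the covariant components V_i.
V_i = g_{ij} V^j:
V_x = (2)(x) + (0)(1) = 2*x
V_y = (0)(x) + (3)(1) = 3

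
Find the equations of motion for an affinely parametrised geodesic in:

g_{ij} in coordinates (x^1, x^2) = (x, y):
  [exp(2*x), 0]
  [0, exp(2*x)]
Geodesic equation: d^2x^k/dλ^2 + Γ^k_{ij} (dx^i/dλ)(dx^j/dλ) = 0.
Non-zero Christoffel symbols:
Γ^x_{x x} = 1
Γ^x_{y y} = -1
Γ^y_{x y} = 1
Substituting (the symmetric pair Γ^k_{ij}, Γ^k_{ji} combines into a factor 2):
d^2x/dλ^2 + (dx/dλ)^2 - (dy/dλ)^2 = 0
d^2y/dλ^2 + 2 (dx/dλ)(dy/dλ) = 0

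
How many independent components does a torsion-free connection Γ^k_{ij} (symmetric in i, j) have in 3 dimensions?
Γ^k_{ij} has n choices for the upper index and n(n+1)/2 independent symmetric lower index pairs.
Total = 3 × 3×4/2 = 3 × 6 = 18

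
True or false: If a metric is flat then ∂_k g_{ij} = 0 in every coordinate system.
Flatness means R^i_{jkl} = 0; the components can still vary, e.g. the flat plane in polar coordinates has g_{θθ} = r^2.
False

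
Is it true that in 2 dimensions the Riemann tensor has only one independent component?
The number of independent components is n^2(n^2-1)/12 = 4·3/12 = 1 for n = 2 (e.g. R_{1212}).
Yes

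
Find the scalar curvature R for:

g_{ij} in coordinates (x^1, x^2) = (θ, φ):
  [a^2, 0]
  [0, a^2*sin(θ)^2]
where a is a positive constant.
Non-zero Christoffel symbols (Γ^k_{ij} = Γ^k_{ji}):
Γ^θ_{φ φ} = -sin(2*θ)/2
Γ^φ_{θ φ} = 1/tan(θ)
Ricci tensor (R_{ij} = R^k_{ikj}): R_{θθ} = 1, R_{θφ} = 0, R_{φφ} = sin(θ)^2
Inverse metric: g^{θθ} = 1/a^2, g^{φφ} = 1/(a^2*sin(θ)^2)
R = g^{ij} R_{ij} = (1/a^2)(1) + (1/(a^2*sin(θ)^2))(sin(θ)^2) = 2/a^2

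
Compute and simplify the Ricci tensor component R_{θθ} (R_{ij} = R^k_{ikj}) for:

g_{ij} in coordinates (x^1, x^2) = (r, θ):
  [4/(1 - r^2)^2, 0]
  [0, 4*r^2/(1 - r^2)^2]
Non-zero Christoffel symbols (Γ^k_{ij} = Γ^k_{ji}):
Γ^r_{r r} = 2*r/(1 - r^2)
Γ^r_{θ θ} = (r^3 + r)/(r^2 - 1)
Γ^θ_{r θ} = (-r^2 - 1)/(r^3 - r)
R^r_{θ r θ} = ∂_r Γ^r_{θ θ} - ∂_θ Γ^r_{θ r} + Γ^r_{r m} Γ^m_{θ θ} - Γ^r_{θ m} Γ^m_{θ r}
  = ((r^4 - 4*r^2 - 1)/(r^2 - 1)^2) - (0) + (-2*r^2*(r^2 + 1)/(r^2 - 1)^2) - (-(r^2 + 1)^2/(r^2 - 1)^2) = -4*r^2/(r^2 - 1)^2
R^θ_{θ θ θ} = 0 (a repeated index in an antisymmetric pair)
R_{θθ} = R^r_{θ r θ} + R^θ_{θ θ θ} = (-4*r^2/(r^2 - 1)^2) + (0) = -4*r^2/(r^2 - 1)^2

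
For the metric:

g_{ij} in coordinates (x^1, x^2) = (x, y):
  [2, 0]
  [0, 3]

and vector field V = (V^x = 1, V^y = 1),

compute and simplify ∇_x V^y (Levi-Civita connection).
All Christoffel symbols are zero.
∇_x V^y = ∂_x V^y + Γ^y_{x j} V^j
  = (0) + (0)(1) + (0)(1)
  = 0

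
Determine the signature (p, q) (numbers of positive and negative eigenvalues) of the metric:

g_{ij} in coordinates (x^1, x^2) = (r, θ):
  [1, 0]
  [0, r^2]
The metric is diagonal, so its eigenvalues are the diagonal entries: 1, r^2 (at a generic point, where coordinate-dependent entries are positive).
2 positive, 0 negative.
(2, 0) - Riemannian (positive definite)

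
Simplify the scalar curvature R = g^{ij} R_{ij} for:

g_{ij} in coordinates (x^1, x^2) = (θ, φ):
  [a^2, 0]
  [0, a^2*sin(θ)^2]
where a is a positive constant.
Non-zero Christoffel symbols (Γ^k_{ij} = Γ^k_{ji}):
Γ^θ_{φ φ} = -sin(2*θ)/2
Γ^φ_{θ φ} = 1/tan(θ)
Ricci tensor (R_{ij} = R^k_{ikj}): R_{θθ} = 1, R_{θφ} = 0, R_{φφ} = sin(θ)^2
Inverse metric: g^{θθ} = 1/a^2, g^{φφ} = 1/(a^2*sin(θ)^2)
R = g^{ij} R_{ij} = (1/a^2)(1) + (1/(a^2*sin(θ)^2))(sin(θ)^2) = 2/a^2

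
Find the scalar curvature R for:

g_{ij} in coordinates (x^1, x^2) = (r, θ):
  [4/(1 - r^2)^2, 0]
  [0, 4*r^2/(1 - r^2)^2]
Non-zero Christoffel symbols (Γ^k_{ij} = Γ^k_{ji}):
Γ^r_{r r} = 2*r/(1 - r^2)
Γ^r_{θ θ} = (r^3 + r)/(r^2 - 1)
Γ^θ_{r θ} = (-r^2 - 1)/(r^3 - r)
Ricci tensor (R_{ij} = R^k_{ikj}): R_{rr} = -4/(r^2 - 1)^2, R_{rθ} = 0, R_{θθ} = -4*r^2/(r^2 - 1)^2
Inverse metric: g^{rr} = (1 - r^2)^2/4, g^{θθ} = (1 - r^2)^2/(4*r^2)
R = g^{ij} R_{ij} = ((1 - r^2)^2/4)(-4/(r^2 - 1)^2) + ((1 - r^2)^2/(4*r^2))(-4*r^2/(r^2 - 1)^2) = -2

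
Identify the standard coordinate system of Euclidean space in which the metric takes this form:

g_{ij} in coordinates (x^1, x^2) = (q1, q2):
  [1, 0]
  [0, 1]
All components are constant and the metric is the identity, i.e. orthonormal rectilinear coordinates.
Cartesian (2D) coordinates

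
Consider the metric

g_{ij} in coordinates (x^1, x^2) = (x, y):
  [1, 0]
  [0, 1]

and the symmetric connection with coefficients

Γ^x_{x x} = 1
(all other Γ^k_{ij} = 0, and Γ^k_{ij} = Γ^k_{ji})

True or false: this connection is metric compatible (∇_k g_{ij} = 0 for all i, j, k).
Using ∇_k g_{ij} = ∂_k g_{ij} - Γ^m_{ki} g_{mj} - Γ^m_{kj} g_{im}:
∇_x g_{xx} = (0) - (1) - (1) = -2 ≠ 0
So the connection is not metric compatible (it is not the Levi-Civita connection).
False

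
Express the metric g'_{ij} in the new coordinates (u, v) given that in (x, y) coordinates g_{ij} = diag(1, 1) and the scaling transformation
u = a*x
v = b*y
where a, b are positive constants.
Invert the transformation: x = u/a, y = v/b
g'_{ij} = (∂x^k/∂x'^i)(∂x^l/∂x'^j) g_{kl}; with g_{kl} = δ_{kl} this is Σ_k (∂x^k/∂x'^i)(∂x^k/∂x'^j).
Jacobian: ∂x/∂u = 1/a, ∂x/∂v = 0, ∂y/∂u = 0, ∂y/∂v = 1/b
g'_{uu} = (1/a)(1/a) + (0)(0) = 1/a^2
g'_{uv} = (1/a)(0) + (0)(1/b) = 0
g'_{vv} = (0)(0) + (1/b)(1/b) = 1/b^2
g'_{ij} = diag(1/a^2, 1/b^2)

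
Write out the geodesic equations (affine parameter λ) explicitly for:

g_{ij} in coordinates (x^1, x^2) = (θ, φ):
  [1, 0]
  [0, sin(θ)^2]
Geodesic equation: d^2x^k/dλ^2 + Γ^k_{ij} (dx^i/dλ)(dx^j/dλ) = 0.
Non-zero Christoffel symbols:
Γ^θ_{φ φ} = -sin(2*θ)/2
Γ^φ_{θ φ} = 1/tan(θ)
Substituting (the symmetric pair Γ^k_{ij}, Γ^k_{ji} combines into a factor 2):
d^2θ/dλ^2 - (sin(2*θ)/2) (dφ/dλ)^2 = 0
d^2φ/dλ^2 + (2/tan(θ)) (dθ/dλ)(dφ/dλ) = 0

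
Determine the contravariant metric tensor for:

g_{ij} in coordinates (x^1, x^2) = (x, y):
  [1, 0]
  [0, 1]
The metric is diagonal, so g^{ij} is diagonal with entries 1/g_{ii}: diag(1, 1).
g^{ij}:
  [1, 0]
  [0, 1]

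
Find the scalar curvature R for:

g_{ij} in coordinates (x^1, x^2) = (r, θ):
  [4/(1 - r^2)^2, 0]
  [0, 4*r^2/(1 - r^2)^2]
Non-zero Christoffel symbols (Γ^k_{ij} = Γ^k_{ji}):
Γ^r_{r r} = 2*r/(1 - r^2)
Γ^r_{θ θ} = (r^3 + r)/(r^2 - 1)
Γ^θ_{r θ} = (-r^2 - 1)/(r^3 - r)
Ricci tensor (R_{ij} = R^k_{ikj}): R_{rr} = -4/(r^2 - 1)^2, R_{rθ} = 0, R_{θθ} = -4*r^2/(r^2 - 1)^2
Inverse metric: g^{rr} = (1 - r^2)^2/4, g^{θθ} = (1 - r^2)^2/(4*r^2)
R = g^{ij} R_{ij} = ((1 - r^2)^2/4)(-4/(r^2 - 1)^2) + ((1 - r^2)^2/(4*r^2))(-4*r^2/(r^2 - 1)^2) = -2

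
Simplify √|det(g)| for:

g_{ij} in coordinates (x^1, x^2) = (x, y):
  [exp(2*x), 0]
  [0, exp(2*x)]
det(g) = exp(4*x)
√|det(g)| = exp(2*x)
Volume element: dV = exp(2*x) dx dy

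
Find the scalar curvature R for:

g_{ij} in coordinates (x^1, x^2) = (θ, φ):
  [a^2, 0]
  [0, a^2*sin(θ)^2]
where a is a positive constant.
Non-zero Christoffel symbols (Γ^k_{ij} = Γ^k_{ji}):
Γ^θ_{φ φ} = -sin(2*θ)/2
Γ^φ_{θ φ} = 1/tan(θ)
Ricci tensor (R_{ij} = R^k_{ikj}): R_{θθ} = 1, R_{θφ} = 0, R_{φφ} = sin(θ)^2
Inverse metric: g^{θθ} = 1/a^2, g^{φφ} = 1/(a^2*sin(θ)^2)
R = g^{ij} R_{ij} = (1/a^2)(1) + (1/(a^2*sin(θ)^2))(sin(θ)^2) = 2/a^2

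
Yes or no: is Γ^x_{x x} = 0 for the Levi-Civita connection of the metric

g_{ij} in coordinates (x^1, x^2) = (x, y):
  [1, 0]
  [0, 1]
Γ^x_{x x} = (1/2) g^{xx} (∂_x g_{xx} + ∂_x g_{xx} - ∂_x g_{xx}) = (1/2)(1)((0) + (0) - (0)) = 0
This equals the proposed value 0.
Yes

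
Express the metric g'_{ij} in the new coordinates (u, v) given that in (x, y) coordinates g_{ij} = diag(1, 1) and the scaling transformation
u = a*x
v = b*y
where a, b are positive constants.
Invert the transformation: x = u/a, y = v/b
g'_{ij} = (∂x^k/∂x'^i)(∂x^l/∂x'^j) g_{kl}; with g_{kl} = δ_{kl} this is Σ_k (∂x^k/∂x'^i)(∂x^k/∂x'^j).
Jacobian: ∂x/∂u = 1/a, ∂x/∂v = 0, ∂y/∂u = 0, ∂y/∂v = 1/b
g'_{uu} = (1/a)(1/a) + (0)(0) = 1/a^2
g'_{uv} = (1/a)(0) + (0)(1/b) = 0
g'_{vv} = (0)(0) + (1/b)(1/b) = 1/b^2
g'_{ij} = diag(1/a^2, 1/b^2)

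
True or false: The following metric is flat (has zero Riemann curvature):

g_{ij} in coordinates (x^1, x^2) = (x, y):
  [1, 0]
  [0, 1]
All metric components are constant, so every Christoffel symbol vanishes and R^i_{jkl} = 0.
True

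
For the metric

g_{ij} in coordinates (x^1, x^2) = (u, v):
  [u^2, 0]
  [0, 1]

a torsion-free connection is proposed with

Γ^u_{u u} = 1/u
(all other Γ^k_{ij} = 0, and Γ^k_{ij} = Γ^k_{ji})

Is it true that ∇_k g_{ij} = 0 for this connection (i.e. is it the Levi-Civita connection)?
Using ∇_k g_{ij} = ∂_k g_{ij} - Γ^m_{ki} g_{mj} - Γ^m_{kj} g_{im}:
e.g. ∇_u g_{uu} = (2*u) - (u) - (u) = 0
Every component ∇_k g_{ij} vanishes: the connection is metric compatible.
Yes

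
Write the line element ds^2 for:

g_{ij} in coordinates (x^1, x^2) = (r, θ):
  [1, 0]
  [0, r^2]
ds^2 = g_{ij} dx^i dx^j; only the non-zero components contribute.
ds^2 = dr^2 + r^2 dθ^2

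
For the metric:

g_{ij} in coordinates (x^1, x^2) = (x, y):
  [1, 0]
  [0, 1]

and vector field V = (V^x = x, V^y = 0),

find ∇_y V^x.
All Christoffel symbols are zero.
∇_y V^x = ∂_y V^x + Γ^x_{y j} V^j
  = (0) + (0)(x) + (0)(0)
  = 0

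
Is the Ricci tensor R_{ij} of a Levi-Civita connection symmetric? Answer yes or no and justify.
R_{ij} = R^k_{ikj}; the pair symmetry R_{kilj} = R_{ljki} gives R_{ij} = R_{ji}.
Yes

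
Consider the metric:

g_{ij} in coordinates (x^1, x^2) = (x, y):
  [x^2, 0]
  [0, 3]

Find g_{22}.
With x^1 = x, x^2 = y, g_{22} = g_{yy} is the row-2, column-2 entry of the matrix.
g_{22} = 3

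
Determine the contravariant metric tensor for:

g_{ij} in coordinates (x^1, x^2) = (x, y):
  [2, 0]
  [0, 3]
The metric is diagonal, so g^{ij} is diagonal with entries 1/g_{ii}: diag(1/2, 1/3).
g^{ij}:
  [1/2, 0]
  [0, 1/3]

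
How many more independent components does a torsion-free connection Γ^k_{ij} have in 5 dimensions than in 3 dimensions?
Independent components in n dimensions: n × n(n+1)/2 = n^2(n+1)/2.
5D: 5 × 15 = 75
3D: 3 × 6 = 18
Difference = 75 - 18 = 57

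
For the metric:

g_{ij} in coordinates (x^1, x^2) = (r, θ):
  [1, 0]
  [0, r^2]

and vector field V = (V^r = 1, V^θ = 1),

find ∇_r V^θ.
Non-zero Christoffel symbols:
Γ^r_{θ θ} = -r
Γ^θ_{r θ} = 1/r
∇_r V^θ = ∂_r V^θ + Γ^θ_{r j} V^j
  = (0) + (0)(1) + (1/r)(1)
  = 1/r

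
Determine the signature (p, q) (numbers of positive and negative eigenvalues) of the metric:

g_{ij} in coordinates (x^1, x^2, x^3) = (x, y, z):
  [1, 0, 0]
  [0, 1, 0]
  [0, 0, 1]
The metric is diagonal, so its eigenvalues are the diagonal entries: 1, 1, 1 (at a generic point, where coordinate-dependent entries are positive).
3 positive, 0 negative.
(3, 0) - Riemannian (positive definite)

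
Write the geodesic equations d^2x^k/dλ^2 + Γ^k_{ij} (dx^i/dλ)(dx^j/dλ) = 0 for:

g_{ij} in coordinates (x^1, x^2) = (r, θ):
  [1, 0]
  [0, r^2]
Geodesic equation: d^2x^k/dλ^2 + Γ^k_{ij} (dx^i/dλ)(dx^j/dλ) = 0.
Non-zero Christoffel symbols:
Γ^r_{θ θ} = -r
Γ^θ_{r θ} = 1/r
Substituting (the symmetric pair Γ^k_{ij}, Γ^k_{ji} combines into a factor 2):
d^2r/dλ^2 - r (dθ/dλ)^2 = 0
d^2θ/dλ^2 + (2/r) (dr/dλ)(dθ/dλ) = 0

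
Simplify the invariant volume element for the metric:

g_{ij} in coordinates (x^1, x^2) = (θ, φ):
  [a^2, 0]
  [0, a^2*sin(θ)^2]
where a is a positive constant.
det(g) = a^4*sin(θ)^2
√|det(g)| = a^2*sin(θ) (taking 0 < θ < π so that |sin(θ)| = sin(θ))
Volume element: dV = a^2*sin(θ) dθ dφ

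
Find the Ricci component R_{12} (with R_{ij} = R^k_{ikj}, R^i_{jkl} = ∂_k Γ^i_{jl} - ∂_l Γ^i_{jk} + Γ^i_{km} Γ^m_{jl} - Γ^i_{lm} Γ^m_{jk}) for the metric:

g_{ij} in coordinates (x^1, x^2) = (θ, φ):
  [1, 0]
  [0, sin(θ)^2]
Non-zero Christoffel symbols (Γ^k_{ij} = Γ^k_{ji}):
Γ^θ_{φ φ} = -sin(2*θ)/2
Γ^φ_{θ φ} = 1/tan(θ)
R^θ_{θ θ φ} = 0 (a repeated index in an antisymmetric pair)
R^φ_{θ φ φ} = 0 (a repeated index in an antisymmetric pair)
R_{θφ} = R^θ_{θ θ φ} + R^φ_{θ φ φ} = (0) + (0) = 0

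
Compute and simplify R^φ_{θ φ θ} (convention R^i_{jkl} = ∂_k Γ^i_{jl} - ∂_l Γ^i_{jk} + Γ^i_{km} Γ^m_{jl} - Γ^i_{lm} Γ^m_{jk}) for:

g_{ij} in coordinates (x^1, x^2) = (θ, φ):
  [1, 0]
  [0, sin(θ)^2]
Non-zero Christoffel symbols (Γ^k_{ij} = Γ^k_{ji}):
Γ^θ_{φ φ} = -sin(2*θ)/2
Γ^φ_{θ φ} = 1/tan(θ)
R^φ_{θ φ θ} = ∂_φ Γ^φ_{θ θ} - ∂_θ Γ^φ_{θ φ} + Γ^φ_{φ m} Γ^m_{θ θ} - Γ^φ_{θ m} Γ^m_{θ φ}
  = (0) - (-1/sin(θ)^2) + (0) - (1/tan(θ)^2) = 1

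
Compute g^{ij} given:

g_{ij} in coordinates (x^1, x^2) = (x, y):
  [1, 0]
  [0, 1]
The metric is diagonal, so g^{ij} is diagonal with entries 1/g_{ii}: diag(1, 1).
g^{ij}:
  [1, 0]
  [0, 1]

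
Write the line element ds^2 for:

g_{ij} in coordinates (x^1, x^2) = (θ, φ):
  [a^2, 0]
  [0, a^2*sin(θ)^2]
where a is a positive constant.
ds^2 = g_{ij} dx^i dx^j; only the non-zero components contribute.
ds^2 = a^2 dθ^2 + a^2*sin(θ)^2 dφ^2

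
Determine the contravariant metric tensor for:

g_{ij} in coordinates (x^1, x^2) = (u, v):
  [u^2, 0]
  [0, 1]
The metric is diagonal, so g^{ij} is diagonal with entries 1/g_{ii}: diag(1/(u^2), 1).
g^{ij}:
  [1/u^2, 0]
  [0, 1]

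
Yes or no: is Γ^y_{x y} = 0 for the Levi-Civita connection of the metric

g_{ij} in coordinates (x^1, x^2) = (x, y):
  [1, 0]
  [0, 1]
Γ^y_{x y} = (1/2) g^{yy} (∂_x g_{yy} + ∂_y g_{yx} - ∂_y g_{xy}) = (1/2)(1)((0) + (0) - (0)) = 0
This equals the proposed value 0.
Yes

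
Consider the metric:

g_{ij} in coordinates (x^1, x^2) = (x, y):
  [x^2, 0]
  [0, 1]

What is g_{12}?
With x^1 = x, x^2 = y, g_{12} = g_{xy} is the row-1, column-2 entry of the matrix.
g_{12} = 0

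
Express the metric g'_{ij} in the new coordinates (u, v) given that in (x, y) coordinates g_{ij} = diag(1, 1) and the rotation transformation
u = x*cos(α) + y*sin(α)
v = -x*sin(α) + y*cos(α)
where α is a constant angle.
Invert the transformation: x = u*cos(α) - v*sin(α), y = u*sin(α) + v*cos(α)
g'_{ij} = (∂x^k/∂x'^i)(∂x^l/∂x'^j) g_{kl}; with g_{kl} = δ_{kl} this is Σ_k (∂x^k/∂x'^i)(∂x^k/∂x'^j).
Jacobian: ∂x/∂u = cos(α), ∂x/∂v = -sin(α), ∂y/∂u = sin(α), ∂y/∂v = cos(α)
g'_{uu} = (cos(α))(cos(α)) + (sin(α))(sin(α)) = 1
g'_{uv} = (cos(α))(-sin(α)) + (sin(α))(cos(α)) = 0
g'_{vv} = (-sin(α))(-sin(α)) + (cos(α))(cos(α)) = 1
g'_{ij} = diag(1, 1)
The Euclidean metric is invariant under rotations.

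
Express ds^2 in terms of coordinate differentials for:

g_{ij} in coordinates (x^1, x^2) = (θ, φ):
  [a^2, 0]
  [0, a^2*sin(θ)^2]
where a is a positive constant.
ds^2 = g_{ij} dx^i dx^j; only the non-zero components contribute.
ds^2 = a^2 dθ^2 + a^2*sin(θ)^2 dφ^2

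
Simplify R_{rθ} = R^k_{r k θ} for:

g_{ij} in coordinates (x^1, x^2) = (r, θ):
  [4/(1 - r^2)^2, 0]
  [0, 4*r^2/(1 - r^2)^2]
Non-zero Christoffel symbols (Γ^k_{ij} = Γ^k_{ji}):
Γ^r_{r r} = 2*r/(1 - r^2)
Γ^r_{θ θ} = (r^3 + r)/(r^2 - 1)
Γ^θ_{r θ} = (-r^2 - 1)/(r^3 - r)
R^r_{r r θ} = 0 (a repeated index in an antisymmetric pair)
R^θ_{r θ θ} = 0 (a repeated index in an antisymmetric pair)
R_{rθ} = R^r_{r r θ} + R^θ_{r θ θ} = (0) + (0) = 0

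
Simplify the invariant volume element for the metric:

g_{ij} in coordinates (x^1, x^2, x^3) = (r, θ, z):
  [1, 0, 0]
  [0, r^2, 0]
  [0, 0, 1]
det(g) = r^2
√|det(g)| = r
Volume element: dV = r dr dθ dz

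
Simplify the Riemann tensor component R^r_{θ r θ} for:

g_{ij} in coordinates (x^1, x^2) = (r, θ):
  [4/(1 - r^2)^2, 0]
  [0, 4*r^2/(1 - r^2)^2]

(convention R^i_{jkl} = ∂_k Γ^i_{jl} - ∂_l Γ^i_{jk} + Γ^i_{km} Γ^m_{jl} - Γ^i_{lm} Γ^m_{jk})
Non-zero Christoffel symbols (Γ^k_{ij} = Γ^k_{ji}):
Γ^r_{r r} = 2*r/(1 - r^2)
Γ^r_{θ θ} = (r^3 + r)/(r^2 - 1)
Γ^θ_{r θ} = (-r^2 - 1)/(r^3 - r)
R^r_{θ r θ} = ∂_r Γ^r_{θ θ} - ∂_θ Γ^r_{θ r} + Γ^r_{r m} Γ^m_{θ θ} - Γ^r_{θ m} Γ^m_{θ r}
  = ((r^4 - 4*r^2 - 1)/(r^2 - 1)^2) - (0) + (-2*r^2*(r^2 + 1)/(r^2 - 1)^2) - (-(r^2 + 1)^2/(r^2 - 1)^2) = -4*r^2/(r^2 - 1)^2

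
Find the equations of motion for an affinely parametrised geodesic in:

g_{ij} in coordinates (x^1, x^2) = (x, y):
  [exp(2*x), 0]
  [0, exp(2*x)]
Geodesic equation: d^2x^k/dλ^2 + Γ^k_{ij} (dx^i/dλ)(dx^j/dλ) = 0.
Non-zero Christoffel symbols:
Γ^x_{x x} = 1
Γ^x_{y y} = -1
Γ^y_{x y} = 1
Substituting (the symmetric pair Γ^k_{ij}, Γ^k_{ji} combines into a factor 2):
d^2x/dλ^2 + (dx/dλ)^2 - (dy/dλ)^2 = 0
d^2y/dλ^2 + 2 (dx/dλ)(dy/dλ) = 0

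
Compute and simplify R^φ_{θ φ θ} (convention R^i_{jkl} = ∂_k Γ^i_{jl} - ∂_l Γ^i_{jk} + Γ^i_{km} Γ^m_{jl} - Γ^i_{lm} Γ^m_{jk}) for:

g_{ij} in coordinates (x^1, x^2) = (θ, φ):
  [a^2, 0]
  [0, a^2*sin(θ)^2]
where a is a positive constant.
Non-zero Christoffel symbols (Γ^k_{ij} = Γ^k_{ji}):
Γ^θ_{φ φ} = -sin(2*θ)/2
Γ^φ_{θ φ} = 1/tan(θ)
R^φ_{θ φ θ} = ∂_φ Γ^φ_{θ θ} - ∂_θ Γ^φ_{θ φ} + Γ^φ_{φ m} Γ^m_{θ θ} - Γ^φ_{θ m} Γ^m_{θ φ}
  = (0) - (-1/sin(θ)^2) + (0) - (1/tan(θ)^2) = 1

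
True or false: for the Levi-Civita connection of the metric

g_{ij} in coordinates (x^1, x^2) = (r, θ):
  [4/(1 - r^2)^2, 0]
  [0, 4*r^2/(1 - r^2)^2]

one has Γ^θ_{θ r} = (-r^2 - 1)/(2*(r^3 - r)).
Γ^θ_{θ r} = (1/2) g^{θθ} (∂_θ g_{θr} + ∂_r g_{θθ} - ∂_θ g_{θr}) = (1/2)((1 - r^2)^2/(4*r^2))((0) + (-8*(r^3 + r)/(r^2 - 1)^3) - (0)) = (-r^2 - 1)/(r^3 - r)
This differs from the proposed value (-r^2 - 1)/(2*(r^3 - r)).
False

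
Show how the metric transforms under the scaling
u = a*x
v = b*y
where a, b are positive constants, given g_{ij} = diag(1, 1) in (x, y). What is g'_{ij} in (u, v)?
Invert the transformation: x = u/a, y = v/b
g'_{ij} = (∂x^k/∂x'^i)(∂x^l/∂x'^j) g_{kl}; with g_{kl} = δ_{kl} this is Σ_k (∂x^k/∂x'^i)(∂x^k/∂x'^j).
Jacobian: ∂x/∂u = 1/a, ∂x/∂v = 0, ∂y/∂u = 0, ∂y/∂v = 1/b
g'_{uu} = (1/a)(1/a) + (0)(0) = 1/a^2
g'_{uv} = (1/a)(0) + (0)(1/b) = 0
g'_{vv} = (0)(0) + (1/b)(1/b) = 1/b^2
g'_{ij} = diag(1/a^2, 1/b^2)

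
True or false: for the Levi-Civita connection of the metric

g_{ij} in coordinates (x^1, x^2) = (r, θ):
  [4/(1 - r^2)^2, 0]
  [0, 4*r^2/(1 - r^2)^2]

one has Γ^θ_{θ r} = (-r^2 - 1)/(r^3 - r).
Γ^θ_{θ r} = (1/2) g^{θθ} (∂_θ g_{θr} + ∂_r g_{θθ} - ∂_θ g_{θr}) = (1/2)((1 - r^2)^2/(4*r^2))((0) + (-8*(r^3 + r)/(r^2 - 1)^3) - (0)) = (-r^2 - 1)/(r^3 - r)
This equals the proposed value (-r^2 - 1)/(r^3 - r).
True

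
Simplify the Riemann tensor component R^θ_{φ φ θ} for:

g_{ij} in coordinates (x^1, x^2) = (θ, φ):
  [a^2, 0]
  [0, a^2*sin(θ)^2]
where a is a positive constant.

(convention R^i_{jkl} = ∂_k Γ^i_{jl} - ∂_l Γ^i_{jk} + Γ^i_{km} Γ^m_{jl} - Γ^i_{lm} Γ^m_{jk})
Non-zero Christoffel symbols (Γ^k_{ij} = Γ^k_{ji}):
Γ^θ_{φ φ} = -sin(2*θ)/2
Γ^φ_{θ φ} = 1/tan(θ)
R^θ_{φ φ θ} = ∂_φ Γ^θ_{φ θ} - ∂_θ Γ^θ_{φ φ} + Γ^θ_{φ m} Γ^m_{φ θ} - Γ^θ_{θ m} Γ^m_{φ φ}
  = (0) - (-cos(2*θ)) + (-cos(θ)^2) - (0) = -sin(θ)^2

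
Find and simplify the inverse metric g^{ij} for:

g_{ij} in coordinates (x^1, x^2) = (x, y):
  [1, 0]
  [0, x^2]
The metric is diagonal, so g^{ij} is diagonal with entries 1/g_{ii}: diag(1, 1/(x^2)).
g^{ij}:
  [1, 0]
  [0, 1/x^2]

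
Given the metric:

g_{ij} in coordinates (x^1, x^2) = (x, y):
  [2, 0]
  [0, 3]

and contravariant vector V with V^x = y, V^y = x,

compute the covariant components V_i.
V_i = g_{ij} V^j:
V_x = (2)(y) + (0)(x) = 2*y
V_y = (0)(y) + (3)(x) = 3*x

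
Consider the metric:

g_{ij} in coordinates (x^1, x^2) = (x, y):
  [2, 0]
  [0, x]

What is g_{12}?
With x^1 = x, x^2 = y, g_{12} = g_{xy} is the row-1, column-2 entry of the matrix.
g_{12} = 0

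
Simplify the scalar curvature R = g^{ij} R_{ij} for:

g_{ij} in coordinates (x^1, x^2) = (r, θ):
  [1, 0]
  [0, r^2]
Non-zero Christoffel symbols (Γ^k_{ij} = Γ^k_{ji}):
Γ^r_{θ θ} = -r
Γ^θ_{r θ} = 1/r
Ricci tensor (R_{ij} = R^k_{ikj}): R_{rr} = 0, R_{rθ} = 0, R_{θθ} = 0
Inverse metric: g^{rr} = 1, g^{θθ} = 1/r^2
R = g^{ij} R_{ij} = (1)(0) + (1/r^2)(0) = 0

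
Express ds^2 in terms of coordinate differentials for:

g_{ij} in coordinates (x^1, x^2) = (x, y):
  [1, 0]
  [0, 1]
ds^2 = g_{ij} dx^i dx^j; only the non-zero components contribute.
ds^2 = dx^2 + dy^2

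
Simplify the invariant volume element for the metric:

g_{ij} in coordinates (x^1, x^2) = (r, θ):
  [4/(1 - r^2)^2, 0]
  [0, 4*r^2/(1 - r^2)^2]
det(g) = 16*r^2/(1 - r^2)^4
√|det(g)| = 4*r/(r^2 - 1)^2
Volume element: dV = 4*r/(r^2 - 1)^2 dr dθ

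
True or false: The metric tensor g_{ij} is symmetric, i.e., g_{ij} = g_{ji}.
By definition the metric is a symmetric bilinear form, g_{ij} = g_{ji}.
True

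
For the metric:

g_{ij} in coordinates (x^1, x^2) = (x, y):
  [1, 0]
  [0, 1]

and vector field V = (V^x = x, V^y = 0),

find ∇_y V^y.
All Christoffel symbols are zero.
∇_y V^y = ∂_y V^y + Γ^y_{y j} V^j
  = (0) + (0)(x) + (0)(0)
  = 0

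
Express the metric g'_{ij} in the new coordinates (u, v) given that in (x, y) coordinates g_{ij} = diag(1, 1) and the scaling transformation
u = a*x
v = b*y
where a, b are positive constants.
Invert the transformation: x = u/a, y = v/b
g'_{ij} = (∂x^k/∂x'^i)(∂x^l/∂x'^j) g_{kl}; with g_{kl} = δ_{kl} this is Σ_k (∂x^k/∂x'^i)(∂x^k/∂x'^j).
Jacobian: ∂x/∂u = 1/a, ∂x/∂v = 0, ∂y/∂u = 0, ∂y/∂v = 1/b
g'_{uu} = (1/a)(1/a) + (0)(0) = 1/a^2
g'_{uv} = (1/a)(0) + (0)(1/b) = 0
g'_{vv} = (0)(0) + (1/b)(1/b) = 1/b^2
g'_{ij} = diag(1/a^2, 1/b^2)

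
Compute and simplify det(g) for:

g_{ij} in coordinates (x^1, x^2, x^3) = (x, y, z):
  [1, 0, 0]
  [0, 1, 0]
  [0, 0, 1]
Diagonal metric: det(g) = g_{11}·g_{22}·g_{33}
= (1)·(1)·(1)
det(g) = 1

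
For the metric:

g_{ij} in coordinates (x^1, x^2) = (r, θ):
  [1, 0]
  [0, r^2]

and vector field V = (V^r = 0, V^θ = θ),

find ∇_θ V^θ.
Non-zero Christoffel symbols:
Γ^r_{θ θ} = -r
Γ^θ_{r θ} = 1/r
∇_θ V^θ = ∂_θ V^θ + Γ^θ_{θ j} V^j
  = (1) + (1/r)(0) + (0)(θ)
  = 1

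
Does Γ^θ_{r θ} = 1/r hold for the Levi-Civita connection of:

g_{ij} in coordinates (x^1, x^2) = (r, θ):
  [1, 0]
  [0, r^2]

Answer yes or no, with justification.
Γ^θ_{r θ} = (1/2) g^{θθ} (∂_r g_{θθ} + ∂_θ g_{θr} - ∂_θ g_{rθ}) = (1/2)(1/r^2)((2*r) + (0) - (0)) = 1/r
This equals the proposed value 1/r.
Yes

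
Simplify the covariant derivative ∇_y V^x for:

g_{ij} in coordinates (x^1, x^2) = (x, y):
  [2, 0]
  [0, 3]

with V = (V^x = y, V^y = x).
All Christoffel symbols are zero.
∇_y V^x = ∂_y V^x + Γ^x_{y j} V^j
  = (1) + (0)(y) + (0)(x)
  = 1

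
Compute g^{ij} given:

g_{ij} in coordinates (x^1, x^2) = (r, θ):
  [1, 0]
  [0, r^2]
The metric is diagonal, so g^{ij} is diagonal with entries 1/g_{ii}: diag(1, 1/(r^2)).
g^{ij}:
  [1, 0]
  [0, 1/r^2]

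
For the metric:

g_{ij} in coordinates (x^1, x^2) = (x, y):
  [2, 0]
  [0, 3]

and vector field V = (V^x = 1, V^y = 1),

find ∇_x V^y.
All Christoffel symbols are zero.
∇_x V^y = ∂_x V^y + Γ^y_{x j} V^j
  = (0) + (0)(1) + (0)(1)
  = 0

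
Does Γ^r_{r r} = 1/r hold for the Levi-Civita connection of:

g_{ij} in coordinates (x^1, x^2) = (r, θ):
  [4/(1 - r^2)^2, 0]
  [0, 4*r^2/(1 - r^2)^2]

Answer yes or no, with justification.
Γ^r_{r r} = (1/2) g^{rr} (∂_r g_{rr} + ∂_r g_{rr} - ∂_r g_{rr}) = (1/2)((1 - r^2)^2/4)((16*r/(1 - r^2)^3) + (16*r/(1 - r^2)^3) - (16*r/(1 - r^2)^3)) = 2*r/(1 - r^2)
This differs from the proposed value 1/r.
No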